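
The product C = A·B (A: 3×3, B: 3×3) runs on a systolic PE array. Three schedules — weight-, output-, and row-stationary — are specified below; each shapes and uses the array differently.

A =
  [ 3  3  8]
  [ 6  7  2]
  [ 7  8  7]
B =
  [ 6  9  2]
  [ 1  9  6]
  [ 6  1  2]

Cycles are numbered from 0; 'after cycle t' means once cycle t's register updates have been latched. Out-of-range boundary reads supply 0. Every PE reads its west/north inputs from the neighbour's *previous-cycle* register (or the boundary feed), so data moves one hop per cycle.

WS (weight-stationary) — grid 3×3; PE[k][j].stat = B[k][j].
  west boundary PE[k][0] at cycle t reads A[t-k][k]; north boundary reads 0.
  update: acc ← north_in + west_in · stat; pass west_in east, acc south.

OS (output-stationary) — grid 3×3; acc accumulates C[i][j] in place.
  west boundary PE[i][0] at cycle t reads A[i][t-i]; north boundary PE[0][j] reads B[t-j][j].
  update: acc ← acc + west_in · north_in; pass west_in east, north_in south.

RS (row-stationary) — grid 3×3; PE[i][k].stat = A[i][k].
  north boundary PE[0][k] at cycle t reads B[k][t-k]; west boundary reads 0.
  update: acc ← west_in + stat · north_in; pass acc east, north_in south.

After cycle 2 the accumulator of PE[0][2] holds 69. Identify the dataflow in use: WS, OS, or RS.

WS [3×3] PE[0][2] across cycles:
  [0] (0,2) acc=0 (h:0 v:0)
  [1] (0,2) acc=0 (h:0 v:0)
  [2] (0,2) acc=6 (h:3 v:6)
OS [3×3] PE[0][2] across cycles:
  [0] (0,2) acc=0 (h:0 v:0)
  [1] (0,2) acc=0 (h:0 v:0)
  [2] (0,2) acc=6 (h:3 v:2)
RS [3×3] PE[0][2] across cycles:
  [0] (0,2) acc=0 (h:0 v:0)
  [1] (0,2) acc=0 (h:0 v:0)
  [2] (0,2) acc=69 (h:69 v:6)

dataflow = RS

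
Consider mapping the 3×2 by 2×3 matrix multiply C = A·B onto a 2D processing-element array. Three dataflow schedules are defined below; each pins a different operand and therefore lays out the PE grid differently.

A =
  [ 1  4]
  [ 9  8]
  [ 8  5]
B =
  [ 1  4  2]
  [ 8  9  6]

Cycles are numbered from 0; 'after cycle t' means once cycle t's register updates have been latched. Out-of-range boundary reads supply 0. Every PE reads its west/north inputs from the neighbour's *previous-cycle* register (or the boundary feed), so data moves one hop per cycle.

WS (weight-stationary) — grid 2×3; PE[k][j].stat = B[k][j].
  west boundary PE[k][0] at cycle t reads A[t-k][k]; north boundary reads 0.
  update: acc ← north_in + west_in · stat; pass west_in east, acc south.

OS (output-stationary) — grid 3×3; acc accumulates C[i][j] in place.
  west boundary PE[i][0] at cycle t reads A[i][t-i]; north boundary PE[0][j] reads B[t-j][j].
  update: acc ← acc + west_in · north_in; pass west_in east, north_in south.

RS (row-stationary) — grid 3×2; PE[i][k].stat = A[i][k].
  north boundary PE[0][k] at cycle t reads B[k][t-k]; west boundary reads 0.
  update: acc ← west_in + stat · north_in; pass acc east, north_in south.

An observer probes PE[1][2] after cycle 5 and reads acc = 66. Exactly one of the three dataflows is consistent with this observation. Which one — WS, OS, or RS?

WS (2×3 grid), PE[1][2]:
  after 0 — PE[1][2] acc=0, pass-E 0, pass-S 0
  after 1 — PE[1][2] acc=0, pass-E 0, pass-S 0
  after 2 — PE[1][2] acc=0, pass-E 0, pass-S 0
  after 3 — PE[1][2] acc=26, pass-E 4, pass-S 26
  after 4 — PE[1][2] acc=66, pass-E 8, pass-S 66
  after 5 — PE[1][2] acc=46, pass-E 5, pass-S 46
OS (3×3 grid), PE[1][2]:
  after 0 — PE[1][2] acc=0, pass-E 0, pass-S 0
  after 1 — PE[1][2] acc=0, pass-E 0, pass-S 0
  after 2 — PE[1][2] acc=0, pass-E 0, pass-S 0
  after 3 — PE[1][2] acc=18, pass-E 9, pass-S 2
  after 4 — PE[1][2] acc=66, pass-E 8, pass-S 6
  after 5 — PE[1][2] acc=66, pass-E 0, pass-S 0
RS (3×2): PE[1][2] does not exist.

dataflow = OS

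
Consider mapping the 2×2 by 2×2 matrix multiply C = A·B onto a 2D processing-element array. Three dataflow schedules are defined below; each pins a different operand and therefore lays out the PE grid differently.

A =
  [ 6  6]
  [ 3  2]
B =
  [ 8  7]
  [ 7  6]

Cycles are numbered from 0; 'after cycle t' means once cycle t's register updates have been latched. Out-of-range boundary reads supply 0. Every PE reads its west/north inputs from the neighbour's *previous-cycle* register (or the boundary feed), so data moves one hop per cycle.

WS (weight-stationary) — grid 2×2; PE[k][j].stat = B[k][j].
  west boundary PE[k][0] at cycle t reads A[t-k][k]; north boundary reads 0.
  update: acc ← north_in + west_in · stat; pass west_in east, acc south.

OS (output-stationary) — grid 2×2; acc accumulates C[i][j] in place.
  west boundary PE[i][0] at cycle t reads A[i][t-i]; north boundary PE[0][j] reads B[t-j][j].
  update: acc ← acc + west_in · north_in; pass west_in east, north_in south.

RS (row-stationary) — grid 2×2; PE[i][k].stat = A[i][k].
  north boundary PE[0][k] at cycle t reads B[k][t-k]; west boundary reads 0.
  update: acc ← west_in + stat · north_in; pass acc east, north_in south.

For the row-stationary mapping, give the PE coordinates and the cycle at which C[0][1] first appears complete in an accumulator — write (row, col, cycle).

(row, col, cycle) = (0, 1, 2)

RS: C[0][1] accumulates in PE[0][1]:
  [0] (0,1) acc=0 (h:0 v:0)
  [1] (0,1) acc=90 (h:90 v:7)
  [2] (0,1) acc=78 (h:78 v:6)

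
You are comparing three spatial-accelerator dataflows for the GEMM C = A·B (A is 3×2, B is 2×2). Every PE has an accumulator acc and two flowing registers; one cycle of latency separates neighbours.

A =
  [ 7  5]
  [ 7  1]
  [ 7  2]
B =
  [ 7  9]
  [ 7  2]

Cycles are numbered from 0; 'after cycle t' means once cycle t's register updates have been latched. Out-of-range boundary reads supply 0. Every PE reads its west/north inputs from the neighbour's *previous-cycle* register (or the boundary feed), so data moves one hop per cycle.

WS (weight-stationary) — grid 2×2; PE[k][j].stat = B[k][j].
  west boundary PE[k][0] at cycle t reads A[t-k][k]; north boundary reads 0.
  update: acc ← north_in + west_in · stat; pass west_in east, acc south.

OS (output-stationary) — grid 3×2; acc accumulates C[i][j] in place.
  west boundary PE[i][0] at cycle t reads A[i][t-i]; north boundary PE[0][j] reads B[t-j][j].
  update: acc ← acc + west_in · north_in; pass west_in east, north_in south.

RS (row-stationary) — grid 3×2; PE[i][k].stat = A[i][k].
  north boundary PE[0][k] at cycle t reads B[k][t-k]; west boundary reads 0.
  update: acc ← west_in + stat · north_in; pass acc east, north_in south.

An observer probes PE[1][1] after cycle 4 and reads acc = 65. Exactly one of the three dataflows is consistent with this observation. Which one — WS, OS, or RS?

WS [2×2] PE[1][1] across cycles:
  @0  [1,1]  acc 0  |  →0  ↓0
  @1  [1,1]  acc 0  |  →0  ↓0
  @2  [1,1]  acc 73  |  →5  ↓73
  @3  [1,1]  acc 65  |  →1  ↓65
  @4  [1,1]  acc 67  |  →2  ↓67
OS [3×2] PE[1][1] across cycles:
  @0  [1,1]  acc 0  |  →0  ↓0
  @1  [1,1]  acc 0  |  →0  ↓0
  @2  [1,1]  acc 63  |  →7  ↓9
  @3  [1,1]  acc 65  |  →1  ↓2
  @4  [1,1]  acc 65  |  →0  ↓0
RS [3×2] PE[1][1] across cycles:
  @0  [1,1]  acc 0  |  →0  ↓0
  @1  [1,1]  acc 0  |  →0  ↓0
  @2  [1,1]  acc 56  |  →56  ↓7
  @3  [1,1]  acc 65  |  →65  ↓2
  @4  [1,1]  acc 0  |  →0  ↓0

dataflow = OS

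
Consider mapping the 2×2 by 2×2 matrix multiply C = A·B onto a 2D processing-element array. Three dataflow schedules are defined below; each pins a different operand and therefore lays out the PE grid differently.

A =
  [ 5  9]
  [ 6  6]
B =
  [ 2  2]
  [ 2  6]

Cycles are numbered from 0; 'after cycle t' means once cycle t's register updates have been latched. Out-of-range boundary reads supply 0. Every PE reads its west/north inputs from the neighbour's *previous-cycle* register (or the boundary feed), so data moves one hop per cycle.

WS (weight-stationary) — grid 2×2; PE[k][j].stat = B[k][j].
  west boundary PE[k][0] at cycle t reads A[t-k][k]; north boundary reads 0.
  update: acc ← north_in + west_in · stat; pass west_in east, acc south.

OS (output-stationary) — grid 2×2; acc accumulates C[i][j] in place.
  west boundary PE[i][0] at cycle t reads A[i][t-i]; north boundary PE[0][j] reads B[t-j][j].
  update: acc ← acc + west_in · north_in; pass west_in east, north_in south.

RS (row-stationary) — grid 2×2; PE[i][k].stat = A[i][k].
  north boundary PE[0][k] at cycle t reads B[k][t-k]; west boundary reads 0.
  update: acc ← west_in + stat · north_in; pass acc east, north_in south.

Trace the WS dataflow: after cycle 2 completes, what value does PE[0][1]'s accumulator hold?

PE[0][1].acc = 12

WS (2×2). Following PE[0][1] plus its west/north inputs:
  after 0 — PE[0][0] acc=10, pass-E 5, pass-S 10
  after 0 — PE[0][1] acc=0, pass-E 0, pass-S 0
  after 1 — PE[0][0] acc=12, pass-E 6, pass-S 12
  after 1 — PE[0][1] acc=10, pass-E 5, pass-S 10
  after 2 — PE[0][0] acc=0, pass-E 0, pass-S 0
  after 2 — PE[0][1] acc=12, pass-E 6, pass-S 12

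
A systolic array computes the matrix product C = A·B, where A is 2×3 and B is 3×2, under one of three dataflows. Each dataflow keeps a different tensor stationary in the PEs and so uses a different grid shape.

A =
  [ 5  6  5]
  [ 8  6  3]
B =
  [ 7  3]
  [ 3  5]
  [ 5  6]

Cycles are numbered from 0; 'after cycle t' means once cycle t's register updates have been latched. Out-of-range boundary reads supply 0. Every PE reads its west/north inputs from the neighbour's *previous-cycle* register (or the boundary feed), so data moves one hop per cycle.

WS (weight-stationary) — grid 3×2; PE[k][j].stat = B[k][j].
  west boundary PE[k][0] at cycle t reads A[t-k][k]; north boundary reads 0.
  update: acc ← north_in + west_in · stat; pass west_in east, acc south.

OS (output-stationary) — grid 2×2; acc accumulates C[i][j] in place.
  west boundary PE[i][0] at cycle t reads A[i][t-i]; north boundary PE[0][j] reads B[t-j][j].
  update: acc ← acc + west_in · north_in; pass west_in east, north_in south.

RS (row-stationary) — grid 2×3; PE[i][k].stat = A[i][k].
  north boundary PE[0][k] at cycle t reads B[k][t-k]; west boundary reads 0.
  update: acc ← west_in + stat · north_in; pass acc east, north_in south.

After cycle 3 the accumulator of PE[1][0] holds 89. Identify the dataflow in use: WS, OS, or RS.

dataflow = OS

WS [3×2] PE[1][0] across cycles:
  0: (1,0).acc=0  regs=<0,0>
  1: (1,0).acc=53  regs=<6,53>
  2: (1,0).acc=74  regs=<6,74>
  3: (1,0).acc=0  regs=<0,0>
OS [2×2] PE[1][0] across cycles:
  0: (1,0).acc=0  regs=<0,0>
  1: (1,0).acc=56  regs=<8,7>
  2: (1,0).acc=74  regs=<6,3>
  3: (1,0).acc=89  regs=<3,5>
RS [2×3] PE[1][0] across cycles:
  0: (1,0).acc=0  regs=<0,0>
  1: (1,0).acc=56  regs=<56,7>
  2: (1,0).acc=24  regs=<24,3>
  3: (1,0).acc=0  regs=<0,0>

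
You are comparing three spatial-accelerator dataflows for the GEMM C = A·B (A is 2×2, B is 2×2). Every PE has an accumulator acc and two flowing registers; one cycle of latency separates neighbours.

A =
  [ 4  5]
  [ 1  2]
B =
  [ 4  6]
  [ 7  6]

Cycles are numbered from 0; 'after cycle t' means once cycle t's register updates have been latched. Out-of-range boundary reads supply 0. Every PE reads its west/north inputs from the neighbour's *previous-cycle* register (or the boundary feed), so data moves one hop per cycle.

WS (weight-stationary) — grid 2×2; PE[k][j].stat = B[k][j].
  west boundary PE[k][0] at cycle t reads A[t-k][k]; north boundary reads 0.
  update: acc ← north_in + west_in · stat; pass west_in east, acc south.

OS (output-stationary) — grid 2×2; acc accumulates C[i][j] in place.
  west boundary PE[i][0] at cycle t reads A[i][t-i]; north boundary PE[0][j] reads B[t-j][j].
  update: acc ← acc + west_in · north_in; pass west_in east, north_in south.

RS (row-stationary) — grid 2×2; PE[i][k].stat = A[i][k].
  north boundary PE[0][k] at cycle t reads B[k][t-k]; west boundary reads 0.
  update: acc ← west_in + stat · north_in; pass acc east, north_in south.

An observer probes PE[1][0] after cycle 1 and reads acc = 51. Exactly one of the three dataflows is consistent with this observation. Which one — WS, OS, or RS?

dataflow = WS

Under WS (2×2), PE[1][0]:
  [0] (1,0) acc=0 (h:0 v:0)
  [1] (1,0) acc=51 (h:5 v:51)
Under OS (2×2), PE[1][0]:
  [0] (1,0) acc=0 (h:0 v:0)
  [1] (1,0) acc=4 (h:1 v:4)
Under RS (2×2), PE[1][0]:
  [0] (1,0) acc=0 (h:0 v:0)
  [1] (1,0) acc=4 (h:4 v:4)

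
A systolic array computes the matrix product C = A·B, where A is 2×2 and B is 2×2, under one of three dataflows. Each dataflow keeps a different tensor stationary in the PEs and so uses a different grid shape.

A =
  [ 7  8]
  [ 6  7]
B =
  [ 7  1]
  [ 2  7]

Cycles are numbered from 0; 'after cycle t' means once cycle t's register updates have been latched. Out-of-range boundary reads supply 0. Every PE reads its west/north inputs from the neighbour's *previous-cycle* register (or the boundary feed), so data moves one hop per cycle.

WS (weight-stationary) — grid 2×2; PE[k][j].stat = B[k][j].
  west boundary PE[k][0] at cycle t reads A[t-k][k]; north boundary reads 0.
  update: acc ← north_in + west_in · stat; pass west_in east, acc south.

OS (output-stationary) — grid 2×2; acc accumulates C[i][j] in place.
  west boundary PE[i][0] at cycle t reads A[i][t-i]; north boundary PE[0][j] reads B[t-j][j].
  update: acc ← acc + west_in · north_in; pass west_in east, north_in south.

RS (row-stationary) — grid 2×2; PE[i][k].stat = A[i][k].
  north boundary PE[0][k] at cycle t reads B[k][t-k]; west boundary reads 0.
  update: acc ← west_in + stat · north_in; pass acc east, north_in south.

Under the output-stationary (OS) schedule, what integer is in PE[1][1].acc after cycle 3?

OS (2×2). Following PE[1][1] plus its west/north inputs:
  step 0 · PE0,1: acc=0; fwd→0 fwd↓0
  step 0 · PE1,0: acc=0; fwd→0 fwd↓0
  step 0 · PE1,1: acc=0; fwd→0 fwd↓0
  step 1 · PE0,1: acc=7; fwd→7 fwd↓1
  step 1 · PE1,0: acc=42; fwd→6 fwd↓7
  step 1 · PE1,1: acc=0; fwd→0 fwd↓0
  step 2 · PE0,1: acc=63; fwd→8 fwd↓7
  step 2 · PE1,0: acc=56; fwd→7 fwd↓2
  step 2 · PE1,1: acc=6; fwd→6 fwd↓1
  step 3 · PE0,1: acc=63; fwd→0 fwd↓0
  step 3 · PE1,0: acc=56; fwd→0 fwd↓0
  step 3 · PE1,1: acc=55; fwd→7 fwd↓7

PE[1][1].acc = 55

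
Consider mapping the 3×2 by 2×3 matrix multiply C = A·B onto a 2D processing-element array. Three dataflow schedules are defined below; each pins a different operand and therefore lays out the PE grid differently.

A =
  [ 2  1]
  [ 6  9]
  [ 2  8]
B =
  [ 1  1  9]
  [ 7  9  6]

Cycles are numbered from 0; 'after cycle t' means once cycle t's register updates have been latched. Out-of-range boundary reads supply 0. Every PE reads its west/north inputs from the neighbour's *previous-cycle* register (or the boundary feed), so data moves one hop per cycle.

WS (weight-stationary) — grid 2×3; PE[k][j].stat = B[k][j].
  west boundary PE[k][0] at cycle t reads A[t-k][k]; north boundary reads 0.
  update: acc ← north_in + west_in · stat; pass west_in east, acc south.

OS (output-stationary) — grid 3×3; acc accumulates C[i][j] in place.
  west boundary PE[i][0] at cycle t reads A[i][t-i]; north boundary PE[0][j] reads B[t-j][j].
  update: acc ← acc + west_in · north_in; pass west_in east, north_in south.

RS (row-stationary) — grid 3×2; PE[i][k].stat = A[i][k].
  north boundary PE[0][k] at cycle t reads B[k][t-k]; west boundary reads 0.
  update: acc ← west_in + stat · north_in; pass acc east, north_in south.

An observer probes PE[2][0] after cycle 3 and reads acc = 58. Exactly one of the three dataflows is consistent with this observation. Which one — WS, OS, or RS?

WS: PE[2][0] is outside its 2×3 grid.
OS (3×3 grid), PE[2][0]:
  @0  [2,0]  acc 0  |  →0  ↓0
  @1  [2,0]  acc 0  |  →0  ↓0
  @2  [2,0]  acc 2  |  →2  ↓1
  @3  [2,0]  acc 58  |  →8  ↓7
RS (3×2 grid), PE[2][0]:
  @0  [2,0]  acc 0  |  →0  ↓0
  @1  [2,0]  acc 0  |  →0  ↓0
  @2  [2,0]  acc 2  |  →2  ↓1
  @3  [2,0]  acc 2  |  →2  ↓1

dataflow = OS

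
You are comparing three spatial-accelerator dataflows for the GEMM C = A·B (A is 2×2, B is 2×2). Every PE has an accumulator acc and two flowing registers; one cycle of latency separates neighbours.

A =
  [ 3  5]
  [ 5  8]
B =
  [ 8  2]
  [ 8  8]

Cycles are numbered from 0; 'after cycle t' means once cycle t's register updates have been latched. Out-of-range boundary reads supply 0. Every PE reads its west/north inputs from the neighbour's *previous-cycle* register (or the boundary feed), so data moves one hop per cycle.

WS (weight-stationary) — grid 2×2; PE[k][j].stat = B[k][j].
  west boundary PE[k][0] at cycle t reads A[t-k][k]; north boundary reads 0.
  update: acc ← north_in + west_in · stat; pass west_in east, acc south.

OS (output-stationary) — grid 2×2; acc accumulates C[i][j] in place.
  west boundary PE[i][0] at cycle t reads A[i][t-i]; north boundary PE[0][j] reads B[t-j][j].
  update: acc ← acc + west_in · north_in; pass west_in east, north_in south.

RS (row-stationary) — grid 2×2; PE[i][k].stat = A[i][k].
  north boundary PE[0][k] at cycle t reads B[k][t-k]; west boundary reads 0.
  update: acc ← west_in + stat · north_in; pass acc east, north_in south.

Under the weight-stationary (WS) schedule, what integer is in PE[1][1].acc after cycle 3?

WS (2×2). Following PE[1][1] plus its west/north inputs:
  step 0 · PE0,1: acc=0; fwd→0 fwd↓0
  step 0 · PE1,0: acc=0; fwd→0 fwd↓0
  step 0 · PE1,1: acc=0; fwd→0 fwd↓0
  step 1 · PE0,1: acc=6; fwd→3 fwd↓6
  step 1 · PE1,0: acc=64; fwd→5 fwd↓64
  step 1 · PE1,1: acc=0; fwd→0 fwd↓0
  step 2 · PE0,1: acc=10; fwd→5 fwd↓10
  step 2 · PE1,0: acc=104; fwd→8 fwd↓104
  step 2 · PE1,1: acc=46; fwd→5 fwd↓46
  step 3 · PE0,1: acc=0; fwd→0 fwd↓0
  step 3 · PE1,0: acc=0; fwd→0 fwd↓0
  step 3 · PE1,1: acc=74; fwd→8 fwd↓74

PE[1][1].acc = 74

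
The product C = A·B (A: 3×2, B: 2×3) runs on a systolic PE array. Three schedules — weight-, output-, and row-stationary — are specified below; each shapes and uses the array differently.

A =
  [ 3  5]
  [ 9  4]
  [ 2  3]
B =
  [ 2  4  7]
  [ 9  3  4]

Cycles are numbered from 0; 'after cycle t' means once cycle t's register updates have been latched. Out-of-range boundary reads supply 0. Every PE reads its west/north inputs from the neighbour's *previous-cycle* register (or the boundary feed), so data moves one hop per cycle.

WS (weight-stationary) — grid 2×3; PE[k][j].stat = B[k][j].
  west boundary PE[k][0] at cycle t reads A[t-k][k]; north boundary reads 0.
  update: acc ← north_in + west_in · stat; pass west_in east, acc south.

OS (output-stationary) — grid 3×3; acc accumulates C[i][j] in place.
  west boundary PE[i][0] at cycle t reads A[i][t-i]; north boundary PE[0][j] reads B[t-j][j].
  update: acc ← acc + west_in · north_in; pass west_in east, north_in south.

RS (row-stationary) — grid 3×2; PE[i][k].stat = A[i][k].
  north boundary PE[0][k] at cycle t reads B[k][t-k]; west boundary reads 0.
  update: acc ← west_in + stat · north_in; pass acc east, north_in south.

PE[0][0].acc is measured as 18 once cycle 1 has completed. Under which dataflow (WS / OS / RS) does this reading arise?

WS [2×3] PE[0][0] across cycles:
  step 0 · PE0,0: acc=6; fwd→3 fwd↓6
  step 1 · PE0,0: acc=18; fwd→9 fwd↓18
OS [3×3] PE[0][0] across cycles:
  step 0 · PE0,0: acc=6; fwd→3 fwd↓2
  step 1 · PE0,0: acc=51; fwd→5 fwd↓9
RS [3×2] PE[0][0] across cycles:
  step 0 · PE0,0: acc=6; fwd→6 fwd↓2
  step 1 · PE0,0: acc=12; fwd→12 fwd↓4

dataflow = WS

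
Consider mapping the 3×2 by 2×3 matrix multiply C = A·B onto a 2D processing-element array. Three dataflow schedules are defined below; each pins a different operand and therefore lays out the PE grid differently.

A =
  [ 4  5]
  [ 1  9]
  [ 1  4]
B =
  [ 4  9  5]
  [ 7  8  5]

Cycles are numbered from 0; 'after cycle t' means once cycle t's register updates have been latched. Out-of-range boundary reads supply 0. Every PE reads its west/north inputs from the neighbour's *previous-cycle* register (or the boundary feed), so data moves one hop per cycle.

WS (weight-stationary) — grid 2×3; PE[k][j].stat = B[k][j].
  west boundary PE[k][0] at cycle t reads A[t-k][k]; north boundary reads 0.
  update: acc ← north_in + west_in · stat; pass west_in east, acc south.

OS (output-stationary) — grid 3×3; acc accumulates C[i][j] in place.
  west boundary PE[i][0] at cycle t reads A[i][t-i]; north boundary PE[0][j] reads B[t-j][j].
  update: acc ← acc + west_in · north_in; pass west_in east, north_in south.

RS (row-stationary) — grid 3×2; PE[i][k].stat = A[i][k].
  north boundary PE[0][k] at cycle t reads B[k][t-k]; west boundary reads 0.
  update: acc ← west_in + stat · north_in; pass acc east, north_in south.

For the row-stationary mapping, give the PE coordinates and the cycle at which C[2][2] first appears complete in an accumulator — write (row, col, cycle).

RS — PE[2][1] is where C[2][2] collects:
  @0  [2,1]  acc 0  |  →0  ↓0
  @1  [2,1]  acc 0  |  →0  ↓0
  @2  [2,1]  acc 0  |  →0  ↓0
  @3  [2,1]  acc 32  |  →32  ↓7
  @4  [2,1]  acc 41  |  →41  ↓8
  @5  [2,1]  acc 25  |  →25  ↓5

(row, col, cycle) = (2, 1, 5)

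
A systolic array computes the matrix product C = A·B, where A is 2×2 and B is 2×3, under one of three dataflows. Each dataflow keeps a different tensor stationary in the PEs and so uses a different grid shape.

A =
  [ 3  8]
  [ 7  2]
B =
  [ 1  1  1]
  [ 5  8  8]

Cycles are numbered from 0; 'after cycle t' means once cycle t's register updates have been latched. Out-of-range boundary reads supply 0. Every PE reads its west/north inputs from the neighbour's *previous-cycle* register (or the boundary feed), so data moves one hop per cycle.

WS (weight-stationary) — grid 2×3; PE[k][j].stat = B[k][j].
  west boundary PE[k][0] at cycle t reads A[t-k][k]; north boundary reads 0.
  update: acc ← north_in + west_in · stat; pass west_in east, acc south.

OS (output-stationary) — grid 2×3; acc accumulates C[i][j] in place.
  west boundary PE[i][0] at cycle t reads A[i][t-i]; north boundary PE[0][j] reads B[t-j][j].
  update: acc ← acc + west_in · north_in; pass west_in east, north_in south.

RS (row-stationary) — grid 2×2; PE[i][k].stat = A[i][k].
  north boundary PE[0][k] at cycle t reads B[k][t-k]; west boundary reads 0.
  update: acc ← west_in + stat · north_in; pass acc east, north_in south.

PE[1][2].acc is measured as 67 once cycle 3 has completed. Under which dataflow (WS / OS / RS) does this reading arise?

dataflow = WS

Under WS (2×3), PE[1][2]:
  @0  [1,2]  acc 0  |  →0  ↓0
  @1  [1,2]  acc 0  |  →0  ↓0
  @2  [1,2]  acc 0  |  →0  ↓0
  @3  [1,2]  acc 67  |  →8  ↓67
Under OS (2×3), PE[1][2]:
  @0  [1,2]  acc 0  |  →0  ↓0
  @1  [1,2]  acc 0  |  →0  ↓0
  @2  [1,2]  acc 0  |  →0  ↓0
  @3  [1,2]  acc 7  |  →7  ↓1
RS: PE[1][2] is outside its 2×2 grid.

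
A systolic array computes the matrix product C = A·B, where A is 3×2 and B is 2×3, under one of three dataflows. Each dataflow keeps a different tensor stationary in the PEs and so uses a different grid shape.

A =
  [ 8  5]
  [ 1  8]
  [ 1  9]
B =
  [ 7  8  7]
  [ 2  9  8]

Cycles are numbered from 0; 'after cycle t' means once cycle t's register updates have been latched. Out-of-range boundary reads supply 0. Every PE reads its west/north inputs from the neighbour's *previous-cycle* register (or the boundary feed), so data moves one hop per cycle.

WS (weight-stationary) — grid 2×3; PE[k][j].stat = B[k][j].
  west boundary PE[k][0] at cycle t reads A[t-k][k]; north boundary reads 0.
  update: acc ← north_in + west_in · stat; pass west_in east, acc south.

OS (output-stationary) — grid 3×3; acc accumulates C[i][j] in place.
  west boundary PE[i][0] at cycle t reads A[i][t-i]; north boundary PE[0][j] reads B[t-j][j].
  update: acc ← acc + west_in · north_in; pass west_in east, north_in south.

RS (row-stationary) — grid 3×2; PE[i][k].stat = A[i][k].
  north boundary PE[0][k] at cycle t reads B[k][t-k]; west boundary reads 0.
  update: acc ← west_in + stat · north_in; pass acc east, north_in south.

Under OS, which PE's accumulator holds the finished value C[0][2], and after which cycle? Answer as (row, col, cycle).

OS — PE[0][2] is where C[0][2] collects:
  0: (0,2).acc=0  regs=<0,0>
  1: (0,2).acc=0  regs=<0,0>
  2: (0,2).acc=56  regs=<8,7>
  3: (0,2).acc=96  regs=<5,8>

(row, col, cycle) = (0, 2, 3)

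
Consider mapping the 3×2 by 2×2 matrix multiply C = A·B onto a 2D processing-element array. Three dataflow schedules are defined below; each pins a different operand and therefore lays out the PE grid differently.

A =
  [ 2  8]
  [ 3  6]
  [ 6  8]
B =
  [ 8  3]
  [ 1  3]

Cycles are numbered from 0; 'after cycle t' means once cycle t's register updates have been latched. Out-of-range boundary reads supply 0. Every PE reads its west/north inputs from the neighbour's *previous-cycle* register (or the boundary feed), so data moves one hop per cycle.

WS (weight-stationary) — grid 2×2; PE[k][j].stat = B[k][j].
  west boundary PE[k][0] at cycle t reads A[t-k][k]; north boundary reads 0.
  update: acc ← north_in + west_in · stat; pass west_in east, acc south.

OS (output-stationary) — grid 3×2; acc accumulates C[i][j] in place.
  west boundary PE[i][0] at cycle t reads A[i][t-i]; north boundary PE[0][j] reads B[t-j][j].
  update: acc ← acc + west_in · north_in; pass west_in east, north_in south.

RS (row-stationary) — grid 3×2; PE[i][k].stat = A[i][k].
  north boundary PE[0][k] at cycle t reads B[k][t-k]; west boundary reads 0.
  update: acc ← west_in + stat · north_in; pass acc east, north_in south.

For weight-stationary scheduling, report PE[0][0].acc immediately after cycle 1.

WS 2×2: PE[0][0] cycle-by-cycle (with neighbour feeds):
  @0  [0,0]  acc 16  |  →2  ↓16
  @1  [0,0]  acc 24  |  →3  ↓24

PE[0][0].acc = 24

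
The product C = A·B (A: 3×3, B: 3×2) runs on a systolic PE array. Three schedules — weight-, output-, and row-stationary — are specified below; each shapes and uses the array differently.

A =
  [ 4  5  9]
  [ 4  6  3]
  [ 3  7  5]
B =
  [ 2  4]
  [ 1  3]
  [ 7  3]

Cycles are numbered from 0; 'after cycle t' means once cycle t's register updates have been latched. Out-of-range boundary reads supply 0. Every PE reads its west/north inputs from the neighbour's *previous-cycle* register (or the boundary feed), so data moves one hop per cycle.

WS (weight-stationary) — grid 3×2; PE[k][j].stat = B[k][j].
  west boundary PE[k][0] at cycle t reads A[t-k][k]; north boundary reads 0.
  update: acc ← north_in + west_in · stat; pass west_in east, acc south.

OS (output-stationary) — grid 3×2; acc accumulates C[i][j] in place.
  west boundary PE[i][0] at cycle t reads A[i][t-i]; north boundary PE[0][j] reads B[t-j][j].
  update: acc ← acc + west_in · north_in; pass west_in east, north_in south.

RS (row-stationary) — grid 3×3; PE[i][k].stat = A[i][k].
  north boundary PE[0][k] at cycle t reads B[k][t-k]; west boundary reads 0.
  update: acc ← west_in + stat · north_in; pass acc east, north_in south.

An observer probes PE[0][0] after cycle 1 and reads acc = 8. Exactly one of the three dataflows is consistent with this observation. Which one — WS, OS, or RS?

Under WS (3×2), PE[0][0]:
  after 0 — PE[0][0] acc=8, pass-E 4, pass-S 8
  after 1 — PE[0][0] acc=8, pass-E 4, pass-S 8
Under OS (3×2), PE[0][0]:
  after 0 — PE[0][0] acc=8, pass-E 4, pass-S 2
  after 1 — PE[0][0] acc=13, pass-E 5, pass-S 1
Under RS (3×3), PE[0][0]:
  after 0 — PE[0][0] acc=8, pass-E 8, pass-S 2
  after 1 — PE[0][0] acc=16, pass-E 16, pass-S 4

dataflow = WS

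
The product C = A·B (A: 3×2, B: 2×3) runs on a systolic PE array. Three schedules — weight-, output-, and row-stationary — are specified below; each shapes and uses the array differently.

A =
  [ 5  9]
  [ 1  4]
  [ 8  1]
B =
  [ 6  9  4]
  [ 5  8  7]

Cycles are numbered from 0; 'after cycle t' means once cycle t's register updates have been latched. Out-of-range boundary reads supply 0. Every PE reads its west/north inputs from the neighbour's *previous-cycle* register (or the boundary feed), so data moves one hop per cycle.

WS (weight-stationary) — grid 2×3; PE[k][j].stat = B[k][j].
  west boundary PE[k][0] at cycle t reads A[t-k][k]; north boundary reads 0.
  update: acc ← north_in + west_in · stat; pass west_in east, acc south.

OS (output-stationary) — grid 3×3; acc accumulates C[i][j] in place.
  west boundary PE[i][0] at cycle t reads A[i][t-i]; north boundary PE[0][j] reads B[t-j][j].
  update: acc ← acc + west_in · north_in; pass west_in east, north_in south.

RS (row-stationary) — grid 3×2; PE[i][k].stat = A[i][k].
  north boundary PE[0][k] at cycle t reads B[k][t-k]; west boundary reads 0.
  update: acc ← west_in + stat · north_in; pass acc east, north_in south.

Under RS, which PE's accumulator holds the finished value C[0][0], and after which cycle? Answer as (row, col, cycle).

RS: C[0][0] accumulates in PE[0][1]:
  t=0 PE[0][1]: acc=0 h=0 v=0
  t=1 PE[0][1]: acc=75 h=75 v=5

(row, col, cycle) = (0, 1, 1)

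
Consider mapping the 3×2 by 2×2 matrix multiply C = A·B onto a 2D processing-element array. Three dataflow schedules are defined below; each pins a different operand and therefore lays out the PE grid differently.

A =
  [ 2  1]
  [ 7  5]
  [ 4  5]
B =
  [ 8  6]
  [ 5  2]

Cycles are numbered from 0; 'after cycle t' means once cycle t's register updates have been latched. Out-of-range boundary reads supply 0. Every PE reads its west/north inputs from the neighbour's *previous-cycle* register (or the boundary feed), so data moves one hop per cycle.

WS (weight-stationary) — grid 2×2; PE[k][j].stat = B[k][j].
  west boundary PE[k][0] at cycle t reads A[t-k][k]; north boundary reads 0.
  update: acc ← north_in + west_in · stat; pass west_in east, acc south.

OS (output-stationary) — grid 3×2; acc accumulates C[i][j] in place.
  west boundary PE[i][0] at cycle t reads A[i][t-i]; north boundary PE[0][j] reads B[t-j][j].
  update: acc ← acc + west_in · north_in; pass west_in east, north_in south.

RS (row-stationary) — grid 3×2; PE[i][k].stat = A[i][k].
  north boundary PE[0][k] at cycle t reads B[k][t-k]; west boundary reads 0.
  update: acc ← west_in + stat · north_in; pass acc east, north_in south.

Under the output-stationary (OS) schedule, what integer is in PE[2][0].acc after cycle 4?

OS 3×2: PE[2][0] cycle-by-cycle (with neighbour feeds):
  step 0 · PE1,0: acc=0; fwd→0 fwd↓0
  step 0 · PE2,0: acc=0; fwd→0 fwd↓0
  step 1 · PE1,0: acc=56; fwd→7 fwd↓8
  step 1 · PE2,0: acc=0; fwd→0 fwd↓0
  step 2 · PE1,0: acc=81; fwd→5 fwd↓5
  step 2 · PE2,0: acc=32; fwd→4 fwd↓8
  step 3 · PE1,0: acc=81; fwd→0 fwd↓0
  step 3 · PE2,0: acc=57; fwd→5 fwd↓5
  step 4 · PE1,0: acc=81; fwd→0 fwd↓0
  step 4 · PE2,0: acc=57; fwd→0 fwd↓0

PE[2][0].acc = 57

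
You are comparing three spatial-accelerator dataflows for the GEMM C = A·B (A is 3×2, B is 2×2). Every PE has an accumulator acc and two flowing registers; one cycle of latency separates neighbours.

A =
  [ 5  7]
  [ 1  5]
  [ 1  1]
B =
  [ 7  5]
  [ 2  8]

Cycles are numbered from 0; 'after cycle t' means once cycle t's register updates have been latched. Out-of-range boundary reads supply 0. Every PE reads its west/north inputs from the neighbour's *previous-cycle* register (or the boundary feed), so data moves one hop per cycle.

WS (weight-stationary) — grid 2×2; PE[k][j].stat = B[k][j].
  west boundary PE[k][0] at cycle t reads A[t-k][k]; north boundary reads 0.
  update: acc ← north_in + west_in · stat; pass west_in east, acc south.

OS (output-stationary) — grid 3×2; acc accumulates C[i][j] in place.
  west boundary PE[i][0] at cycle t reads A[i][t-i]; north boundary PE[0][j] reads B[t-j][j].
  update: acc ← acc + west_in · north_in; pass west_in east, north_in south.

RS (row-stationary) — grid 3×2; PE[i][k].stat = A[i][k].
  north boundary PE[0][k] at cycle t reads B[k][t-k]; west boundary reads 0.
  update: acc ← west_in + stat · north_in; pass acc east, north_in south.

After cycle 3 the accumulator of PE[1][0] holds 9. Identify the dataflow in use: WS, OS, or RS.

dataflow = WS

WS [2×2] PE[1][0] across cycles:
  c0 r1c0: 0 / 0 / 0
  c1 r1c0: 49 / 7 / 49
  c2 r1c0: 17 / 5 / 17
  c3 r1c0: 9 / 1 / 9
OS [3×2] PE[1][0] across cycles:
  c0 r1c0: 0 / 0 / 0
  c1 r1c0: 7 / 1 / 7
  c2 r1c0: 17 / 5 / 2
  c3 r1c0: 17 / 0 / 0
RS [3×2] PE[1][0] across cycles:
  c0 r1c0: 0 / 0 / 0
  c1 r1c0: 7 / 7 / 7
  c2 r1c0: 5 / 5 / 5
  c3 r1c0: 0 / 0 / 0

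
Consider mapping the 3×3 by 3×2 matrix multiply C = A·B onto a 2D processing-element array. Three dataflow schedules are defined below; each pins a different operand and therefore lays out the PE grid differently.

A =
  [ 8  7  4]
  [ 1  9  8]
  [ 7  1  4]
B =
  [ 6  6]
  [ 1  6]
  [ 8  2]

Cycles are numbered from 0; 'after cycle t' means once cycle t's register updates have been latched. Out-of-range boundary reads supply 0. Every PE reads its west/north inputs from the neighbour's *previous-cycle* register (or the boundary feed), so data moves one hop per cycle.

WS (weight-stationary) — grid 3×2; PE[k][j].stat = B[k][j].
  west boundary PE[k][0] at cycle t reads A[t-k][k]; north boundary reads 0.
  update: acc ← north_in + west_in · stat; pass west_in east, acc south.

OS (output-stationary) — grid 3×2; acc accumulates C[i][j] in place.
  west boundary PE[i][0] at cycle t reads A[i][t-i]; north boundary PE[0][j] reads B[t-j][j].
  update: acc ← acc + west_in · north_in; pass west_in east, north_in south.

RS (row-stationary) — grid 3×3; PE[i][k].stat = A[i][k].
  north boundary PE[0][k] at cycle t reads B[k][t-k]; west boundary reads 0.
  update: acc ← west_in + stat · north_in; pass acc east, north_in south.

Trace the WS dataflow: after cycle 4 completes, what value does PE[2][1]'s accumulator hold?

PE[2][1].acc = 76

WS (3×2). Following PE[2][1] plus its west/north inputs:
  step 0 · PE1,1: acc=0; fwd→0 fwd↓0
  step 0 · PE2,0: acc=0; fwd→0 fwd↓0
  step 0 · PE2,1: acc=0; fwd→0 fwd↓0
  step 1 · PE1,1: acc=0; fwd→0 fwd↓0
  step 1 · PE2,0: acc=0; fwd→0 fwd↓0
  step 1 · PE2,1: acc=0; fwd→0 fwd↓0
  step 2 · PE1,1: acc=90; fwd→7 fwd↓90
  step 2 · PE2,0: acc=87; fwd→4 fwd↓87
  step 2 · PE2,1: acc=0; fwd→0 fwd↓0
  step 3 · PE1,1: acc=60; fwd→9 fwd↓60
  step 3 · PE2,0: acc=79; fwd→8 fwd↓79
  step 3 · PE2,1: acc=98; fwd→4 fwd↓98
  step 4 · PE1,1: acc=48; fwd→1 fwd↓48
  step 4 · PE2,0: acc=75; fwd→4 fwd↓75
  step 4 · PE2,1: acc=76; fwd→8 fwd↓76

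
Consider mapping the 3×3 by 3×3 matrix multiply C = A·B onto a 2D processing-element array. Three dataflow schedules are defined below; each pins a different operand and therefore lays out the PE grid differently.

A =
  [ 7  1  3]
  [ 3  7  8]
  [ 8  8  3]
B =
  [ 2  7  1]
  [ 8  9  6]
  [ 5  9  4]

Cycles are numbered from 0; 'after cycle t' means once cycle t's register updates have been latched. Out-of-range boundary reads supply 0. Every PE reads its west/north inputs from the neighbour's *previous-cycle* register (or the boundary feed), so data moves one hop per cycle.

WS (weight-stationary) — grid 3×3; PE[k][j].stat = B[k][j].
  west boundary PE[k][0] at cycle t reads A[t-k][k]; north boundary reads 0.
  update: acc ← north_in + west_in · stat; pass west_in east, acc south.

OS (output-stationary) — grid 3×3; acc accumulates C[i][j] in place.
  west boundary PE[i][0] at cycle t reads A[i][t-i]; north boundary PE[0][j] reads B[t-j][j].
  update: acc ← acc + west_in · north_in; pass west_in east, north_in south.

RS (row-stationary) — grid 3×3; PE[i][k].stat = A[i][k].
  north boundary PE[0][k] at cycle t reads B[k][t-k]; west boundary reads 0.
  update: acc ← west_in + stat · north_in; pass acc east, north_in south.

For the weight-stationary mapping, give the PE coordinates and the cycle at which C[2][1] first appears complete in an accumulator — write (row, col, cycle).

WS — PE[2][1] is where C[2][1] collects:
  after 0 — PE[2][1] acc=0, pass-E 0, pass-S 0
  after 1 — PE[2][1] acc=0, pass-E 0, pass-S 0
  after 2 — PE[2][1] acc=0, pass-E 0, pass-S 0
  after 3 — PE[2][1] acc=85, pass-E 3, pass-S 85
  after 4 — PE[2][1] acc=156, pass-E 8, pass-S 156
  after 5 — PE[2][1] acc=155, pass-E 3, pass-S 155

(row, col, cycle) = (2, 1, 5)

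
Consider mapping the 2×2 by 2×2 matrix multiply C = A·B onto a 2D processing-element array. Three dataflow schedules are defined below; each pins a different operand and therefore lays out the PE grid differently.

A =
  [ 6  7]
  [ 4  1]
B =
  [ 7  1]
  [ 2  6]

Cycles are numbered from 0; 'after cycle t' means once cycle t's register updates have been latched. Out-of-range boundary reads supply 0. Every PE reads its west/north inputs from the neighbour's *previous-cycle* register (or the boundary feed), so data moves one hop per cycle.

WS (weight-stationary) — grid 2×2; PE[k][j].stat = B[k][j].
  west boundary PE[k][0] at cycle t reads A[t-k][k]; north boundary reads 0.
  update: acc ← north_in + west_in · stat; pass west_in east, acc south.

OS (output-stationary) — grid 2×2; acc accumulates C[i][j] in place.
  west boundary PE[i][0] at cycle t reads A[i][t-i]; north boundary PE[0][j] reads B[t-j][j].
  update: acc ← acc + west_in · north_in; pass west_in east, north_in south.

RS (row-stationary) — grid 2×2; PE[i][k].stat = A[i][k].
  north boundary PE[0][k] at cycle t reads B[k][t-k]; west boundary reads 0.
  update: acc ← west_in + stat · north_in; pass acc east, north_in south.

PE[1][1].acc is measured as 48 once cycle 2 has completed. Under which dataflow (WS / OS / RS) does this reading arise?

dataflow = WS

Under WS (2×2), PE[1][1]:
  after 0 — PE[1][1] acc=0, pass-E 0, pass-S 0
  after 1 — PE[1][1] acc=0, pass-E 0, pass-S 0
  after 2 — PE[1][1] acc=48, pass-E 7, pass-S 48
Under OS (2×2), PE[1][1]:
  after 0 — PE[1][1] acc=0, pass-E 0, pass-S 0
  after 1 — PE[1][1] acc=0, pass-E 0, pass-S 0
  after 2 — PE[1][1] acc=4, pass-E 4, pass-S 1
Under RS (2×2), PE[1][1]:
  after 0 — PE[1][1] acc=0, pass-E 0, pass-S 0
  after 1 — PE[1][1] acc=0, pass-E 0, pass-S 0
  after 2 — PE[1][1] acc=30, pass-E 30, pass-S 2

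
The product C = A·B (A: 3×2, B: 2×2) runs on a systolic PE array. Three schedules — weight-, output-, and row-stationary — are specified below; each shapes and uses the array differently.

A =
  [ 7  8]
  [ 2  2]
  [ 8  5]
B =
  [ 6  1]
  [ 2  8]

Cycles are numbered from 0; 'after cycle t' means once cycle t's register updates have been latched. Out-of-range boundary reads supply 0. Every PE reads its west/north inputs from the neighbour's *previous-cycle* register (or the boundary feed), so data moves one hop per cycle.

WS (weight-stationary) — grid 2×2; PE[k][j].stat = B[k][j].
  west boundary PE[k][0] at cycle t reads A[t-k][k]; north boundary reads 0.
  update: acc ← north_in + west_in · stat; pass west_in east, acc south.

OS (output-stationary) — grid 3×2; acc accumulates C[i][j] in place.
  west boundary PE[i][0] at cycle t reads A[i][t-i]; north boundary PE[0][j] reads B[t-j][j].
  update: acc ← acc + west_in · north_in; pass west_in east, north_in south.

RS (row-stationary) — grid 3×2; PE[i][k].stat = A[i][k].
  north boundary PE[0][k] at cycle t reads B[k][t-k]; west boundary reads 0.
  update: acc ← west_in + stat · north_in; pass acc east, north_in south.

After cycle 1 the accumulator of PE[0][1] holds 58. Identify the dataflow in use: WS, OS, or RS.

dataflow = RS

— WS: 2×2; PE[0][1] trace:
  [0] (0,1) acc=0 (h:0 v:0)
  [1] (0,1) acc=7 (h:7 v:7)
— OS: 3×2; PE[0][1] trace:
  [0] (0,1) acc=0 (h:0 v:0)
  [1] (0,1) acc=7 (h:7 v:1)
— RS: 3×2; PE[0][1] trace:
  [0] (0,1) acc=0 (h:0 v:0)
  [1] (0,1) acc=58 (h:58 v:2)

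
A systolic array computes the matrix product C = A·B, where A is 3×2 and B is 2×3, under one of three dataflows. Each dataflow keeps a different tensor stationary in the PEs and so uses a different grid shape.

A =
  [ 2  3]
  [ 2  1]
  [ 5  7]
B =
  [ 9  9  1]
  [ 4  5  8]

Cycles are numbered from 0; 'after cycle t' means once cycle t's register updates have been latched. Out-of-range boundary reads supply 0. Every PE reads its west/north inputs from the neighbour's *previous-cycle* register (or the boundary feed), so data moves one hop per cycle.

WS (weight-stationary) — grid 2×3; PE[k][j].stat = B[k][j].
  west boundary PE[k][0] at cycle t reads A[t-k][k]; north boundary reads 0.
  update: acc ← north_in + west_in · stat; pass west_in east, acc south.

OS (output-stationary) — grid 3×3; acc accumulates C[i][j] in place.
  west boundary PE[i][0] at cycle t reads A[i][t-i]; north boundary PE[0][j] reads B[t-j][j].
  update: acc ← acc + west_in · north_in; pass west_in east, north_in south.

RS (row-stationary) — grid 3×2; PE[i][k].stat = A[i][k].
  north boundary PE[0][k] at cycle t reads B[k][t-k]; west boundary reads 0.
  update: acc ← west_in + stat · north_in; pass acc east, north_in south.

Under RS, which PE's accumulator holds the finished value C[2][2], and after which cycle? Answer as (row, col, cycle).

RS: C[2][2] accumulates in PE[2][1]:
  cycle 0: PE[2][1] → acc 0, east 0, south 0
  cycle 1: PE[2][1] → acc 0, east 0, south 0
  cycle 2: PE[2][1] → acc 0, east 0, south 0
  cycle 3: PE[2][1] → acc 73, east 73, south 4
  cycle 4: PE[2][1] → acc 80, east 80, south 5
  cycle 5: PE[2][1] → acc 61, east 61, south 8

(row, col, cycle) = (2, 1, 5)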